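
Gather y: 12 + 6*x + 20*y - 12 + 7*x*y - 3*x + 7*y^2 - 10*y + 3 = 3*x + 7*y^2 + y*(7*x + 10) + 3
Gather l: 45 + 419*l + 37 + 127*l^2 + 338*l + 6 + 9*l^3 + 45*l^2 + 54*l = 9*l^3 + 172*l^2 + 811*l + 88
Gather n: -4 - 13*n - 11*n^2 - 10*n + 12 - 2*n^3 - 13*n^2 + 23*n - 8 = -2*n^3 - 24*n^2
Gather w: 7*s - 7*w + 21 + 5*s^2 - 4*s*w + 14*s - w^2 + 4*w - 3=5*s^2 + 21*s - w^2 + w*(-4*s - 3) + 18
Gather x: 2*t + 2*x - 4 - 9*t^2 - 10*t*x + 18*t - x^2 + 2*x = -9*t^2 + 20*t - x^2 + x*(4 - 10*t) - 4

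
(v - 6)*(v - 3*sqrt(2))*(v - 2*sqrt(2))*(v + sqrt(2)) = v^4 - 6*v^3 - 4*sqrt(2)*v^3 + 2*v^2 + 24*sqrt(2)*v^2 - 12*v + 12*sqrt(2)*v - 72*sqrt(2)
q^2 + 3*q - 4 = (q - 1)*(q + 4)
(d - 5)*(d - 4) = d^2 - 9*d + 20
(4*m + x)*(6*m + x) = 24*m^2 + 10*m*x + x^2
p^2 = p^2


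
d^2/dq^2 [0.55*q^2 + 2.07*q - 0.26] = 1.10000000000000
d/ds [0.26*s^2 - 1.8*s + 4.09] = 0.52*s - 1.8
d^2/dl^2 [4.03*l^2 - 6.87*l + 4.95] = 8.06000000000000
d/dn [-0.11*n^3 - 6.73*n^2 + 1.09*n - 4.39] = -0.33*n^2 - 13.46*n + 1.09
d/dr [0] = 0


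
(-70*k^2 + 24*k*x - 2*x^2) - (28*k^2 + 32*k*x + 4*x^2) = -98*k^2 - 8*k*x - 6*x^2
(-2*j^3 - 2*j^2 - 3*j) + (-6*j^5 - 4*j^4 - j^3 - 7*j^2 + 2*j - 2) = -6*j^5 - 4*j^4 - 3*j^3 - 9*j^2 - j - 2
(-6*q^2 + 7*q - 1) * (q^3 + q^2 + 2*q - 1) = -6*q^5 + q^4 - 6*q^3 + 19*q^2 - 9*q + 1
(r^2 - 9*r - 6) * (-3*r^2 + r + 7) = -3*r^4 + 28*r^3 + 16*r^2 - 69*r - 42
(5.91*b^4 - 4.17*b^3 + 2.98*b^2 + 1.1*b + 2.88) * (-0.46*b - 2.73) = -2.7186*b^5 - 14.2161*b^4 + 10.0133*b^3 - 8.6414*b^2 - 4.3278*b - 7.8624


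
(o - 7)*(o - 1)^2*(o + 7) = o^4 - 2*o^3 - 48*o^2 + 98*o - 49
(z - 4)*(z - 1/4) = z^2 - 17*z/4 + 1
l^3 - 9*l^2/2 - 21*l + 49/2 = (l - 7)*(l - 1)*(l + 7/2)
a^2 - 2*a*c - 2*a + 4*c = (a - 2)*(a - 2*c)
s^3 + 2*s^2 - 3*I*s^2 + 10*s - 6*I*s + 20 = (s + 2)*(s - 5*I)*(s + 2*I)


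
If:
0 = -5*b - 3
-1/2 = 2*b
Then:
No Solution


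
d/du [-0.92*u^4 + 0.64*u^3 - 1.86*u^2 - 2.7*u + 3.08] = -3.68*u^3 + 1.92*u^2 - 3.72*u - 2.7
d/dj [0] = 0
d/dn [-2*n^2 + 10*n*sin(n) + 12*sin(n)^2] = 10*n*cos(n) - 4*n + 10*sin(n) + 12*sin(2*n)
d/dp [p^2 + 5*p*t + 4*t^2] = 2*p + 5*t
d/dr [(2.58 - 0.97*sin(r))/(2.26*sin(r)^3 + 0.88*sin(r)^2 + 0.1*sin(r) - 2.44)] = (4.3844*sin(r)^3 - 16.6388*sin(r)^2 - 4.5408*sin(r) + 2.1088)*cos(r)/(5.1076*sin(r)^6 + 3.9776*sin(r)^5 + 1.2264*sin(r)^4 - 10.8528*sin(r)^3 - 4.2844*sin(r)^2 - 0.488*sin(r) + 5.9536)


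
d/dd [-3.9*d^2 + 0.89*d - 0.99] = 0.89 - 7.8*d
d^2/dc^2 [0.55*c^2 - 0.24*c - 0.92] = 1.10000000000000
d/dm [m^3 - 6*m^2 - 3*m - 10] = 3*m^2 - 12*m - 3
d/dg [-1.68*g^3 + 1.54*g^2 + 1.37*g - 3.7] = -5.04*g^2 + 3.08*g + 1.37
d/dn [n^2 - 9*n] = 2*n - 9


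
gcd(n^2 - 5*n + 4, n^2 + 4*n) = 1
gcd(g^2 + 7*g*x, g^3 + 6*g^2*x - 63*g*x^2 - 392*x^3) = g + 7*x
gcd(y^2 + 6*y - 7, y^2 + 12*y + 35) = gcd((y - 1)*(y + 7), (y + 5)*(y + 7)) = y + 7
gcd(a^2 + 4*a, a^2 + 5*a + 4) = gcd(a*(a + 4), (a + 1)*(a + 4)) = a + 4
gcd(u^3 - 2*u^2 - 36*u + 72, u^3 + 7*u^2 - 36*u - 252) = u^2 - 36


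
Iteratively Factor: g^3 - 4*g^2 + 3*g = (g - 1)*(g^2 - 3*g) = g*(g - 1)*(g - 3)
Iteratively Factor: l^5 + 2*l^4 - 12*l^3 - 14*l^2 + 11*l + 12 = (l - 3)*(l^4 + 5*l^3 + 3*l^2 - 5*l - 4) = (l - 3)*(l - 1)*(l^3 + 6*l^2 + 9*l + 4) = (l - 3)*(l - 1)*(l + 1)*(l^2 + 5*l + 4) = (l - 3)*(l - 1)*(l + 1)^2*(l + 4)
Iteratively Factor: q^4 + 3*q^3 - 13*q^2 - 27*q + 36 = (q + 4)*(q^3 - q^2 - 9*q + 9) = (q - 3)*(q + 4)*(q^2 + 2*q - 3) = (q - 3)*(q - 1)*(q + 4)*(q + 3)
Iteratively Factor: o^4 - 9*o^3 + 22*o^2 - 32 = (o - 4)*(o^3 - 5*o^2 + 2*o + 8) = (o - 4)*(o - 2)*(o^2 - 3*o - 4) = (o - 4)*(o - 2)*(o + 1)*(o - 4)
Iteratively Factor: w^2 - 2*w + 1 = (w - 1)*(w - 1)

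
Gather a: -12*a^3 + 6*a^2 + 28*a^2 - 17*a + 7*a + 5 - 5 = -12*a^3 + 34*a^2 - 10*a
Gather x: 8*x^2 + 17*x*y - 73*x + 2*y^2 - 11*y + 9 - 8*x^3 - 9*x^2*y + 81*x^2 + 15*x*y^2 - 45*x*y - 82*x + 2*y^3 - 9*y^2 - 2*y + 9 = -8*x^3 + x^2*(89 - 9*y) + x*(15*y^2 - 28*y - 155) + 2*y^3 - 7*y^2 - 13*y + 18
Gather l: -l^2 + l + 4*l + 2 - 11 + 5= -l^2 + 5*l - 4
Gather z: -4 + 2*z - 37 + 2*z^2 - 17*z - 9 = 2*z^2 - 15*z - 50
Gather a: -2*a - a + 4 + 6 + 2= 12 - 3*a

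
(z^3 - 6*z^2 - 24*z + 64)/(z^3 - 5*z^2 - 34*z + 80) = (z + 4)/(z + 5)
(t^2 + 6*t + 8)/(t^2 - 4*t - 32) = (t + 2)/(t - 8)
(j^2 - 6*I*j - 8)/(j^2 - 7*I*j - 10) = (j - 4*I)/(j - 5*I)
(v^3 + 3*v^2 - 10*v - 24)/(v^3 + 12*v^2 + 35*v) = (v^3 + 3*v^2 - 10*v - 24)/(v*(v^2 + 12*v + 35))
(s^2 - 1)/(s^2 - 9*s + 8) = (s + 1)/(s - 8)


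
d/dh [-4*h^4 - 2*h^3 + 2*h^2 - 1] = 2*h*(-8*h^2 - 3*h + 2)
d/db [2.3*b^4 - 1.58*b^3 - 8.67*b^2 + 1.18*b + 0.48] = 9.2*b^3 - 4.74*b^2 - 17.34*b + 1.18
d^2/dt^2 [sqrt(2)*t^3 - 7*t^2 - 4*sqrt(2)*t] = 6*sqrt(2)*t - 14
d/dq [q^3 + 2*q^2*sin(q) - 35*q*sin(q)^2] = 2*q^2*cos(q) + 3*q^2 + 4*q*sin(q) - 35*q*sin(2*q) - 35*sin(q)^2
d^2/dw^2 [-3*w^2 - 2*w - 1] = -6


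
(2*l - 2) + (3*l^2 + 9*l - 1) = 3*l^2 + 11*l - 3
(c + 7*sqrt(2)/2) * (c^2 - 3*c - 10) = c^3 - 3*c^2 + 7*sqrt(2)*c^2/2 - 21*sqrt(2)*c/2 - 10*c - 35*sqrt(2)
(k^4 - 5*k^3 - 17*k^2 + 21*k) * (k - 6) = k^5 - 11*k^4 + 13*k^3 + 123*k^2 - 126*k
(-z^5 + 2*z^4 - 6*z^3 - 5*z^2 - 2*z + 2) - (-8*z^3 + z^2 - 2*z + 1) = -z^5 + 2*z^4 + 2*z^3 - 6*z^2 + 1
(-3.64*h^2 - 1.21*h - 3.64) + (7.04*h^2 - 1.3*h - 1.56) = 3.4*h^2 - 2.51*h - 5.2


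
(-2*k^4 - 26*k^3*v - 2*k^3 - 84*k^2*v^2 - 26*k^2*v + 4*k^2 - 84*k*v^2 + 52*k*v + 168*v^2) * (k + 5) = -2*k^5 - 26*k^4*v - 12*k^4 - 84*k^3*v^2 - 156*k^3*v - 6*k^3 - 504*k^2*v^2 - 78*k^2*v + 20*k^2 - 252*k*v^2 + 260*k*v + 840*v^2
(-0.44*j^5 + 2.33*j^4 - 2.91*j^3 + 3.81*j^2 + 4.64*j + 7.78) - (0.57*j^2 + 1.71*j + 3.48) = -0.44*j^5 + 2.33*j^4 - 2.91*j^3 + 3.24*j^2 + 2.93*j + 4.3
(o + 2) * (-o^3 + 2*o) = -o^4 - 2*o^3 + 2*o^2 + 4*o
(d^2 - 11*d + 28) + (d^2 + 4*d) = 2*d^2 - 7*d + 28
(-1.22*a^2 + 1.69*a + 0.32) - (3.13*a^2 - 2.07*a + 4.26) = -4.35*a^2 + 3.76*a - 3.94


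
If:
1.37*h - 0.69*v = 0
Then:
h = 0.503649635036496*v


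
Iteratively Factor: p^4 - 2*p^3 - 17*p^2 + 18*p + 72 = (p - 3)*(p^3 + p^2 - 14*p - 24) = (p - 3)*(p + 2)*(p^2 - p - 12) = (p - 4)*(p - 3)*(p + 2)*(p + 3)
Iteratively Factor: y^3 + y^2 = (y)*(y^2 + y) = y^2*(y + 1)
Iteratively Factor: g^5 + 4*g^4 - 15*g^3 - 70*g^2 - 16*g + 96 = (g + 3)*(g^4 + g^3 - 18*g^2 - 16*g + 32) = (g - 4)*(g + 3)*(g^3 + 5*g^2 + 2*g - 8) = (g - 4)*(g + 3)*(g + 4)*(g^2 + g - 2) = (g - 4)*(g - 1)*(g + 3)*(g + 4)*(g + 2)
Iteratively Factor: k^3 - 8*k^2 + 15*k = (k)*(k^2 - 8*k + 15) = k*(k - 3)*(k - 5)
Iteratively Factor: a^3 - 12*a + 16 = (a + 4)*(a^2 - 4*a + 4) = (a - 2)*(a + 4)*(a - 2)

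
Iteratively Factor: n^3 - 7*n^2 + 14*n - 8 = (n - 2)*(n^2 - 5*n + 4) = (n - 4)*(n - 2)*(n - 1)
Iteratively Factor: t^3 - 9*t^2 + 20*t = (t)*(t^2 - 9*t + 20) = t*(t - 4)*(t - 5)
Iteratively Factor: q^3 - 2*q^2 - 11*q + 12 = (q + 3)*(q^2 - 5*q + 4) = (q - 4)*(q + 3)*(q - 1)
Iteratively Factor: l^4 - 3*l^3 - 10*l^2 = (l)*(l^3 - 3*l^2 - 10*l) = l*(l + 2)*(l^2 - 5*l) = l*(l - 5)*(l + 2)*(l)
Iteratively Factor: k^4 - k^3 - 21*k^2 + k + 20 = (k - 1)*(k^3 - 21*k - 20) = (k - 1)*(k + 4)*(k^2 - 4*k - 5) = (k - 5)*(k - 1)*(k + 4)*(k + 1)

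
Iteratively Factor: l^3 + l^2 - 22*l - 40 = (l + 2)*(l^2 - l - 20) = (l - 5)*(l + 2)*(l + 4)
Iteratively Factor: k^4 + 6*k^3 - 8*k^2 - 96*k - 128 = (k + 2)*(k^3 + 4*k^2 - 16*k - 64) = (k - 4)*(k + 2)*(k^2 + 8*k + 16) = (k - 4)*(k + 2)*(k + 4)*(k + 4)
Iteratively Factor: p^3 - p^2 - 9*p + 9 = (p - 3)*(p^2 + 2*p - 3) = (p - 3)*(p + 3)*(p - 1)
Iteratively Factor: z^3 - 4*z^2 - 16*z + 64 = (z - 4)*(z^2 - 16) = (z - 4)^2*(z + 4)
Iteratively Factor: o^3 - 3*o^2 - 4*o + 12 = (o + 2)*(o^2 - 5*o + 6) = (o - 2)*(o + 2)*(o - 3)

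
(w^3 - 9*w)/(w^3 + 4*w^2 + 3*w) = (w - 3)/(w + 1)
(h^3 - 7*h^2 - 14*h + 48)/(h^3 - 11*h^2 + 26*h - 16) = (h + 3)/(h - 1)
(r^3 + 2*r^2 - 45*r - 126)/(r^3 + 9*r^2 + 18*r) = (r - 7)/r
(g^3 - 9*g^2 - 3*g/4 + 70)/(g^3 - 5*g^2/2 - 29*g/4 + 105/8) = 2*(g - 8)/(2*g - 3)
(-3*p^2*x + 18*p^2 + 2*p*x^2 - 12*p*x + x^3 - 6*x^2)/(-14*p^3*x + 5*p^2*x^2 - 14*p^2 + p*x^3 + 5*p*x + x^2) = (-3*p^2*x + 18*p^2 + 2*p*x^2 - 12*p*x + x^3 - 6*x^2)/(-14*p^3*x + 5*p^2*x^2 - 14*p^2 + p*x^3 + 5*p*x + x^2)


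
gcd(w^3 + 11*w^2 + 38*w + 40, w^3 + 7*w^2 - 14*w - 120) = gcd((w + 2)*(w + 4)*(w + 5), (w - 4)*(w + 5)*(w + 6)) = w + 5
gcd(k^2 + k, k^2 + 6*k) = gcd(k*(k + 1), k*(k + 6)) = k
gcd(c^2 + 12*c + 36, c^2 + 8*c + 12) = c + 6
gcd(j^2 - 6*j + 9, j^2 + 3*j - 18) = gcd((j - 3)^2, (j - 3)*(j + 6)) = j - 3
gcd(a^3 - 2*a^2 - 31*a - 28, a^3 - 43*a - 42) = a^2 - 6*a - 7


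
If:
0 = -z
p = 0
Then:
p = 0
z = 0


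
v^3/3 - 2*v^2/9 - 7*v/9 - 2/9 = (v/3 + 1/3)*(v - 2)*(v + 1/3)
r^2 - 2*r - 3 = (r - 3)*(r + 1)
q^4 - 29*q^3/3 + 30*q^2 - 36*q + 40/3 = (q - 5)*(q - 2)^2*(q - 2/3)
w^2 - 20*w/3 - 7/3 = (w - 7)*(w + 1/3)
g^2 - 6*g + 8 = (g - 4)*(g - 2)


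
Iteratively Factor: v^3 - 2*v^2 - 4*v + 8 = (v - 2)*(v^2 - 4) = (v - 2)*(v + 2)*(v - 2)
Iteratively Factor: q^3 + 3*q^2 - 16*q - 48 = (q + 3)*(q^2 - 16) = (q - 4)*(q + 3)*(q + 4)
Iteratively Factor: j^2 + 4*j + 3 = (j + 3)*(j + 1)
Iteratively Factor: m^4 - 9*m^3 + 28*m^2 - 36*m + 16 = (m - 2)*(m^3 - 7*m^2 + 14*m - 8) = (m - 2)^2*(m^2 - 5*m + 4) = (m - 2)^2*(m - 1)*(m - 4)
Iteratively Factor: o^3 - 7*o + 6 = (o - 1)*(o^2 + o - 6) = (o - 2)*(o - 1)*(o + 3)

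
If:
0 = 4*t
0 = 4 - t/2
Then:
No Solution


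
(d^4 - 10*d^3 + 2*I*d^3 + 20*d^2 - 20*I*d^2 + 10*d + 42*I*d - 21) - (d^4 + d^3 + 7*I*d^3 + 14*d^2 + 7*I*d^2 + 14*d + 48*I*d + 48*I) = -11*d^3 - 5*I*d^3 + 6*d^2 - 27*I*d^2 - 4*d - 6*I*d - 21 - 48*I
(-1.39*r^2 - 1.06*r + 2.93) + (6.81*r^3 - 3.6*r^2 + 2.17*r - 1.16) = 6.81*r^3 - 4.99*r^2 + 1.11*r + 1.77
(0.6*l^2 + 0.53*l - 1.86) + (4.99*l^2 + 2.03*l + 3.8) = 5.59*l^2 + 2.56*l + 1.94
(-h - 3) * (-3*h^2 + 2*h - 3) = 3*h^3 + 7*h^2 - 3*h + 9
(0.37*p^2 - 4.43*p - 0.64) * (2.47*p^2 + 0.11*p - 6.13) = 0.9139*p^4 - 10.9014*p^3 - 4.3362*p^2 + 27.0855*p + 3.9232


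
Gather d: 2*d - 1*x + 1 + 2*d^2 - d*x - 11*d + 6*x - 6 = 2*d^2 + d*(-x - 9) + 5*x - 5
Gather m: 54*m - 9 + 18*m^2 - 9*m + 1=18*m^2 + 45*m - 8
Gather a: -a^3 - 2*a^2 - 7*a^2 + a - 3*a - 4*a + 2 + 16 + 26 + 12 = -a^3 - 9*a^2 - 6*a + 56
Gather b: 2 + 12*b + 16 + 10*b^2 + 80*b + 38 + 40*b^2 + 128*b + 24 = 50*b^2 + 220*b + 80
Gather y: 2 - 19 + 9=-8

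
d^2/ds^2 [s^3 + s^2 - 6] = 6*s + 2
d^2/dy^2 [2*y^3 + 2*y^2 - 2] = 12*y + 4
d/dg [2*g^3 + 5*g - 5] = 6*g^2 + 5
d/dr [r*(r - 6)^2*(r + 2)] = 4*r^3 - 30*r^2 + 24*r + 72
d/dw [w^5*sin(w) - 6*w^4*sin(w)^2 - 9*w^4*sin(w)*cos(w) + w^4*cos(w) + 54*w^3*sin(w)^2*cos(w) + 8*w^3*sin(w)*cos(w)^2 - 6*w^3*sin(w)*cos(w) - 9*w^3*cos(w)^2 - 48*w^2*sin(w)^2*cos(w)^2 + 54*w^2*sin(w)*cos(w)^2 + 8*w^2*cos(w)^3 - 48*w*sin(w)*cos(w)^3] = w^5*cos(w) + 4*w^4*sin(w) - 6*w^4*sin(2*w) - 9*w^4*cos(2*w) - 27*w^3*sin(w)/2 - 9*w^3*sin(2*w) + 81*w^3*sin(3*w)/2 + 6*w^3*cos(w) + 6*w^3*cos(2*w) + 6*w^3*cos(3*w) - 12*w^3 - 9*w^2*sin(2*w) - 24*w^2*sin(4*w) + 54*w^2*cos(w) - 27*w^2*cos(2*w)/2 - 27*w^2/2 + 27*w*sin(w) + 27*w*sin(3*w) + 12*w*cos(w) - 24*w*cos(2*w)^2 - 24*w*cos(2*w) + 4*w*cos(3*w) - 12*sin(2*w) - 6*sin(4*w)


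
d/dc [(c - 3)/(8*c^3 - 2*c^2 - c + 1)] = (8*c^3 - 2*c^2 - c + (c - 3)*(-24*c^2 + 4*c + 1) + 1)/(8*c^3 - 2*c^2 - c + 1)^2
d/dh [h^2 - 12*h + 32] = 2*h - 12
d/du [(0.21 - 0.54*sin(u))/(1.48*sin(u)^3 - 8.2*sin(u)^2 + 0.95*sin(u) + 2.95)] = (1.5984*sin(u)^3 - 5.3604*sin(u)^2 + 3.444*sin(u) - 1.7925)*cos(u)/(2.1904*sin(u)^6 - 24.272*sin(u)^5 + 70.052*sin(u)^4 - 6.848*sin(u)^3 - 47.4775*sin(u)^2 + 5.605*sin(u) + 8.7025)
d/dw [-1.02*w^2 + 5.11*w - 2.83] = 5.11 - 2.04*w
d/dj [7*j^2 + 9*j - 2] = 14*j + 9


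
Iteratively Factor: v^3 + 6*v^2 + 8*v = (v)*(v^2 + 6*v + 8) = v*(v + 4)*(v + 2)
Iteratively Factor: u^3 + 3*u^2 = (u)*(u^2 + 3*u) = u*(u + 3)*(u)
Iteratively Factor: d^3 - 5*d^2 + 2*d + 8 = (d - 4)*(d^2 - d - 2) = (d - 4)*(d - 2)*(d + 1)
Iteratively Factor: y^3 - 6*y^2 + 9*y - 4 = (y - 1)*(y^2 - 5*y + 4) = (y - 4)*(y - 1)*(y - 1)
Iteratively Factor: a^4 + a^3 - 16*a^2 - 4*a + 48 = (a + 2)*(a^3 - a^2 - 14*a + 24) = (a - 2)*(a + 2)*(a^2 + a - 12) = (a - 2)*(a + 2)*(a + 4)*(a - 3)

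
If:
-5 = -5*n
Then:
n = 1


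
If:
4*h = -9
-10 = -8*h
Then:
No Solution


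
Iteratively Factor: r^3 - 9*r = (r)*(r^2 - 9) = r*(r + 3)*(r - 3)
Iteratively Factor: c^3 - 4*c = (c + 2)*(c^2 - 2*c) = (c - 2)*(c + 2)*(c)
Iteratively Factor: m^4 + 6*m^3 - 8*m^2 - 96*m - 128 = (m + 4)*(m^3 + 2*m^2 - 16*m - 32) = (m + 2)*(m + 4)*(m^2 - 16) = (m - 4)*(m + 2)*(m + 4)*(m + 4)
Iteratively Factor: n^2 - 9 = (n + 3)*(n - 3)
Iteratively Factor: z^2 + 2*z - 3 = (z + 3)*(z - 1)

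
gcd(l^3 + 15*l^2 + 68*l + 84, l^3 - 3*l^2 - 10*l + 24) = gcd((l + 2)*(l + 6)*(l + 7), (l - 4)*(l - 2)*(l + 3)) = 1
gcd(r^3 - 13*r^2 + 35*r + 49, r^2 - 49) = r - 7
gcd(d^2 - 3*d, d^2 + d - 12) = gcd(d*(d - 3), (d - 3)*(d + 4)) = d - 3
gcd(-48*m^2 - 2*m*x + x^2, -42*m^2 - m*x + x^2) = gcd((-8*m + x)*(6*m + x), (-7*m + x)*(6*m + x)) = 6*m + x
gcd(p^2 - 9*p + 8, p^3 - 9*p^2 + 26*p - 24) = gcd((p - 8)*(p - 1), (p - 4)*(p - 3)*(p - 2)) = 1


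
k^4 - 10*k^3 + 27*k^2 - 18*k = k*(k - 6)*(k - 3)*(k - 1)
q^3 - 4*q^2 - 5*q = q*(q - 5)*(q + 1)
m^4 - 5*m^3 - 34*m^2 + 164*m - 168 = (m - 7)*(m - 2)^2*(m + 6)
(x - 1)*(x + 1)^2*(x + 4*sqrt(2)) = x^4 + x^3 + 4*sqrt(2)*x^3 - x^2 + 4*sqrt(2)*x^2 - 4*sqrt(2)*x - x - 4*sqrt(2)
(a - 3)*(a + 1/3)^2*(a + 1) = a^4 - 4*a^3/3 - 38*a^2/9 - 20*a/9 - 1/3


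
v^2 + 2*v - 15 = (v - 3)*(v + 5)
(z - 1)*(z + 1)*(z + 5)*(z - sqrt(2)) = z^4 - sqrt(2)*z^3 + 5*z^3 - 5*sqrt(2)*z^2 - z^2 - 5*z + sqrt(2)*z + 5*sqrt(2)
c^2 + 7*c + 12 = (c + 3)*(c + 4)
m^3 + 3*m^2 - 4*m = m*(m - 1)*(m + 4)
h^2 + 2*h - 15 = (h - 3)*(h + 5)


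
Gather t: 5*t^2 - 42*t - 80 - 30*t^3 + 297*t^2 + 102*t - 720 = -30*t^3 + 302*t^2 + 60*t - 800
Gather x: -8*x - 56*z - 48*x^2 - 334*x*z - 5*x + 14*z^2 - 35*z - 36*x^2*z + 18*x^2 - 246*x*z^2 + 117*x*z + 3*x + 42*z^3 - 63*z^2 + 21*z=x^2*(-36*z - 30) + x*(-246*z^2 - 217*z - 10) + 42*z^3 - 49*z^2 - 70*z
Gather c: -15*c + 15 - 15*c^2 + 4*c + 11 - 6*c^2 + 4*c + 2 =-21*c^2 - 7*c + 28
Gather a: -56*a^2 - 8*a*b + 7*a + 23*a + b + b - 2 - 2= -56*a^2 + a*(30 - 8*b) + 2*b - 4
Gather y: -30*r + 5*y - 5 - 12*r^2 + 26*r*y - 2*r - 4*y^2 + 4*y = -12*r^2 - 32*r - 4*y^2 + y*(26*r + 9) - 5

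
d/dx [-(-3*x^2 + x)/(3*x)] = 1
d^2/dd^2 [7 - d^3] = -6*d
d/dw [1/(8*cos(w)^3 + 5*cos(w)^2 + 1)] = 2*(12*cos(w) + 5)*sin(w)*cos(w)/(8*cos(w)^3 + 5*cos(w)^2 + 1)^2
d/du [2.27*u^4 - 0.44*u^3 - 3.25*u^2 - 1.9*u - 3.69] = 9.08*u^3 - 1.32*u^2 - 6.5*u - 1.9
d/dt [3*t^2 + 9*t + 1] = 6*t + 9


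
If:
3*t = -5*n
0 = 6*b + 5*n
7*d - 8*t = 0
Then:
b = t/2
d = 8*t/7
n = -3*t/5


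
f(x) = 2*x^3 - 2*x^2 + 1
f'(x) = 6*x^2 - 4*x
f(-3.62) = -120.08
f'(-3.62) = 93.11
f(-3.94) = -152.37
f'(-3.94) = 108.90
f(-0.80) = -1.30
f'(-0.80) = 7.04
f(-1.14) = -4.56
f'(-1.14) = 12.36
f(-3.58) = -116.40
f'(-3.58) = 91.22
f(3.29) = 50.57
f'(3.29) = 51.78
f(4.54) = 146.93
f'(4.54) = 105.51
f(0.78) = 0.73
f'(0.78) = 0.53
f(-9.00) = -1619.00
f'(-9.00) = 522.00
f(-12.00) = -3743.00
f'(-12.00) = 912.00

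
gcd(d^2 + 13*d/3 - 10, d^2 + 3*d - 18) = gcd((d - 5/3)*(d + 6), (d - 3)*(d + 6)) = d + 6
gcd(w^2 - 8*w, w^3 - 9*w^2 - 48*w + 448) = w - 8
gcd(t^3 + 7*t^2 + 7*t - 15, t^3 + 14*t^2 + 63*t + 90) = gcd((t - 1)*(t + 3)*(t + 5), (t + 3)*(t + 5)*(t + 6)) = t^2 + 8*t + 15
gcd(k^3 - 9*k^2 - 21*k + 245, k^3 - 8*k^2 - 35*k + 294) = k^2 - 14*k + 49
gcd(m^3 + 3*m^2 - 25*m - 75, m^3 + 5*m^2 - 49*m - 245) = m + 5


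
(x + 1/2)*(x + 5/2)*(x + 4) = x^3 + 7*x^2 + 53*x/4 + 5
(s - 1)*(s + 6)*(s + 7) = s^3 + 12*s^2 + 29*s - 42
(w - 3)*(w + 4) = w^2 + w - 12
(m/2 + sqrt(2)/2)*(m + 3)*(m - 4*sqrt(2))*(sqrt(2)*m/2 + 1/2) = sqrt(2)*m^4/4 - 5*m^3/4 + 3*sqrt(2)*m^3/4 - 11*sqrt(2)*m^2/4 - 15*m^2/4 - 33*sqrt(2)*m/4 - 2*m - 6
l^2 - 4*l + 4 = (l - 2)^2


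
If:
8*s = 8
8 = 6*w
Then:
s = 1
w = 4/3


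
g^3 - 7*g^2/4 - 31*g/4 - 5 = (g - 4)*(g + 1)*(g + 5/4)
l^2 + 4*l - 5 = (l - 1)*(l + 5)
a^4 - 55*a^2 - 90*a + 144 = (a - 8)*(a - 1)*(a + 3)*(a + 6)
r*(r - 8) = r^2 - 8*r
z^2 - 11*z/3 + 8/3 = (z - 8/3)*(z - 1)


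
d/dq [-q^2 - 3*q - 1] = -2*q - 3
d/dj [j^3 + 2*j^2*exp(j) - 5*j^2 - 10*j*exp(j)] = 2*j^2*exp(j) + 3*j^2 - 6*j*exp(j) - 10*j - 10*exp(j)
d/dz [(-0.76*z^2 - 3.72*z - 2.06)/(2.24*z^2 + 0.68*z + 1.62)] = (7.816*z^2 + 6.7664*z - 4.6256)/(5.0176*z^4 + 3.0464*z^3 + 7.72*z^2 + 2.2032*z + 2.6244)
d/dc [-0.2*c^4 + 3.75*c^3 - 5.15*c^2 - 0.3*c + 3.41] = -0.8*c^3 + 11.25*c^2 - 10.3*c - 0.3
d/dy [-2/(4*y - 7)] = 8/(4*y - 7)^2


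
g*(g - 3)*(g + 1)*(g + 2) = g^4 - 7*g^2 - 6*g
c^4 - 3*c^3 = c^3*(c - 3)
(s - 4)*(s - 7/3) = s^2 - 19*s/3 + 28/3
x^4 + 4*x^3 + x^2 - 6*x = x*(x - 1)*(x + 2)*(x + 3)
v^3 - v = v*(v - 1)*(v + 1)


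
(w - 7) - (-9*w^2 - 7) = 9*w^2 + w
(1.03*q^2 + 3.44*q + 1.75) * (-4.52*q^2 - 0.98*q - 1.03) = -4.6556*q^4 - 16.5582*q^3 - 12.3421*q^2 - 5.2582*q - 1.8025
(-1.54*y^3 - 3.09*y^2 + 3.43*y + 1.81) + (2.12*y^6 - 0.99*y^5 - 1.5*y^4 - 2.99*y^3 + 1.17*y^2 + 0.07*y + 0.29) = 2.12*y^6 - 0.99*y^5 - 1.5*y^4 - 4.53*y^3 - 1.92*y^2 + 3.5*y + 2.1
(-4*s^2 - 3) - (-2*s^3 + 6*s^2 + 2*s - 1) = 2*s^3 - 10*s^2 - 2*s - 2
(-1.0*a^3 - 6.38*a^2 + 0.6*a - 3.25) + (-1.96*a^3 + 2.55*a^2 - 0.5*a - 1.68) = -2.96*a^3 - 3.83*a^2 + 0.1*a - 4.93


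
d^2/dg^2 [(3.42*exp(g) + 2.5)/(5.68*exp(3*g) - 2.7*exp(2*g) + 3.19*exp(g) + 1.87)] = (441.349632*exp(6*g) + 568.55664*exp(5*g) - 644.678856*exp(4*g) - 279.283876*exp(3*g) - 199.97802*exp(2*g) + 55.528924*exp(g) - 2.953852)*exp(g)/(183.250432*exp(9*g) - 261.32544*exp(8*g) + 432.972768*exp(7*g) - 132.221976*exp(6*g) + 71.096124*exp(5*g) + 161.767914*exp(4*g) - 4.58892500000002*exp(3*g) + 28.763031*exp(2*g) + 33.465333*exp(g) + 6.539203)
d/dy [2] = 0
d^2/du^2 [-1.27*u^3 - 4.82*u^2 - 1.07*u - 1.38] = -7.62*u - 9.64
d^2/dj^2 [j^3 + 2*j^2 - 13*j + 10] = 6*j + 4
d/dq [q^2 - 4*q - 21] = 2*q - 4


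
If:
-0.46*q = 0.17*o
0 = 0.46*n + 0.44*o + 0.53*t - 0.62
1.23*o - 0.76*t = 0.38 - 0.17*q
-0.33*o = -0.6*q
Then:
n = 1.92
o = 0.00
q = 0.00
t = -0.50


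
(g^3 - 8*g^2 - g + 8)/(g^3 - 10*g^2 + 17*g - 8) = (g + 1)/(g - 1)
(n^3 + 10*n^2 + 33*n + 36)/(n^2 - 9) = (n^2 + 7*n + 12)/(n - 3)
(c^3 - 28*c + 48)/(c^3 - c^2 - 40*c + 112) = (c^2 + 4*c - 12)/(c^2 + 3*c - 28)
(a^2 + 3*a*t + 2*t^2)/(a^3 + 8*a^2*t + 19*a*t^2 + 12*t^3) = (a + 2*t)/(a^2 + 7*a*t + 12*t^2)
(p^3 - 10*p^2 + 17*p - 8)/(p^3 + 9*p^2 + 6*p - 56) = (p^3 - 10*p^2 + 17*p - 8)/(p^3 + 9*p^2 + 6*p - 56)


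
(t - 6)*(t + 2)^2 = t^3 - 2*t^2 - 20*t - 24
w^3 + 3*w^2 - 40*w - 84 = (w - 6)*(w + 2)*(w + 7)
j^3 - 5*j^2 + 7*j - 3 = (j - 3)*(j - 1)^2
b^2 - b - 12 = (b - 4)*(b + 3)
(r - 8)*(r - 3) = r^2 - 11*r + 24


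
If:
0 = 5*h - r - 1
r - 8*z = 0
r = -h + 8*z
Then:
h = 0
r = -1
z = -1/8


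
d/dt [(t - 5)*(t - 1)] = 2*t - 6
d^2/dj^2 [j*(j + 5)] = 2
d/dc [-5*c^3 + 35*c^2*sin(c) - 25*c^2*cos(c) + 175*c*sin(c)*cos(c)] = 25*c^2*sin(c) + 35*c^2*cos(c) - 15*c^2 + 70*c*sin(c) - 50*c*cos(c) + 175*c*cos(2*c) + 175*sin(2*c)/2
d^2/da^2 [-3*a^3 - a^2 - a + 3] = -18*a - 2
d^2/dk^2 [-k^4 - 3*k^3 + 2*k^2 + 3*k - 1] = -12*k^2 - 18*k + 4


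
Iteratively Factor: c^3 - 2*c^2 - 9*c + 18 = (c + 3)*(c^2 - 5*c + 6) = (c - 3)*(c + 3)*(c - 2)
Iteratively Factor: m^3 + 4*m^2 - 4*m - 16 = (m - 2)*(m^2 + 6*m + 8) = (m - 2)*(m + 2)*(m + 4)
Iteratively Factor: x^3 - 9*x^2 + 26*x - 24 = (x - 3)*(x^2 - 6*x + 8) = (x - 3)*(x - 2)*(x - 4)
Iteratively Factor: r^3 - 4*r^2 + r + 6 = (r - 2)*(r^2 - 2*r - 3) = (r - 3)*(r - 2)*(r + 1)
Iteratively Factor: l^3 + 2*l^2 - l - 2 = (l + 1)*(l^2 + l - 2) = (l - 1)*(l + 1)*(l + 2)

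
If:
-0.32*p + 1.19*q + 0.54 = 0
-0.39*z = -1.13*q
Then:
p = 1.28346238938053*z + 1.6875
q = 0.345132743362832*z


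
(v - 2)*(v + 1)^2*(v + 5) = v^4 + 5*v^3 - 3*v^2 - 17*v - 10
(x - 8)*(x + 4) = x^2 - 4*x - 32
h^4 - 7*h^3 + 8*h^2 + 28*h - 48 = (h - 4)*(h - 3)*(h - 2)*(h + 2)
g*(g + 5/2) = g^2 + 5*g/2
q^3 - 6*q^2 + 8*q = q*(q - 4)*(q - 2)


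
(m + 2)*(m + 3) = m^2 + 5*m + 6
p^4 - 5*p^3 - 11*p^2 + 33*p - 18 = (p - 6)*(p - 1)^2*(p + 3)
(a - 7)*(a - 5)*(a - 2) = a^3 - 14*a^2 + 59*a - 70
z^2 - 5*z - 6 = (z - 6)*(z + 1)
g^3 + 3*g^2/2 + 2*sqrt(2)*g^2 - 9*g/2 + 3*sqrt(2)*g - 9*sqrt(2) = (g - 3/2)*(g + 3)*(g + 2*sqrt(2))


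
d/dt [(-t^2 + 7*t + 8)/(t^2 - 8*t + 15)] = (t^2 - 46*t + 169)/(t^4 - 16*t^3 + 94*t^2 - 240*t + 225)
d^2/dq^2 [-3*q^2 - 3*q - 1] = -6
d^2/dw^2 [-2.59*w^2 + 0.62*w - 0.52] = -5.18000000000000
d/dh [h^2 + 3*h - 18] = 2*h + 3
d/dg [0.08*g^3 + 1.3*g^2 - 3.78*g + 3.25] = 0.24*g^2 + 2.6*g - 3.78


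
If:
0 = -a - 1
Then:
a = -1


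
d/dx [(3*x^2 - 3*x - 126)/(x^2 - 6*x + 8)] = 15*(-x^2 + 20*x - 52)/(x^4 - 12*x^3 + 52*x^2 - 96*x + 64)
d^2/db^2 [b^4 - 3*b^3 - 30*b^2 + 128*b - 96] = 12*b^2 - 18*b - 60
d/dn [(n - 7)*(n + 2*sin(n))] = n + (n - 7)*(2*cos(n) + 1) + 2*sin(n)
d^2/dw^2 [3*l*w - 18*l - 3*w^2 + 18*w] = -6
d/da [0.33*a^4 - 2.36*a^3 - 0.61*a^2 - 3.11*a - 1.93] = 1.32*a^3 - 7.08*a^2 - 1.22*a - 3.11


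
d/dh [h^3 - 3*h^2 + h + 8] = 3*h^2 - 6*h + 1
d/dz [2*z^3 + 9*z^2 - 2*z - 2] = 6*z^2 + 18*z - 2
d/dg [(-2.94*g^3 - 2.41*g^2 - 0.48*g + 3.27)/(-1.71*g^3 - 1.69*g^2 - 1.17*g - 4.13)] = (0.8475*g^4 + 5.238*g^3 + 55.2102*g^2 + 30.9592*g + 5.8083)/(2.9241*g^6 + 5.7798*g^5 + 6.8575*g^4 + 18.0792*g^3 + 15.3283*g^2 + 9.6642*g + 17.0569)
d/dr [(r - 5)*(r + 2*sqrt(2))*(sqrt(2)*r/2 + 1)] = 3*sqrt(2)*r^2/2 - 5*sqrt(2)*r + 6*r - 15 + 2*sqrt(2)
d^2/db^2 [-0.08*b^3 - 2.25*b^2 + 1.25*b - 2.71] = -0.48*b - 4.5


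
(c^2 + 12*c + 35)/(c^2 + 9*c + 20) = (c + 7)/(c + 4)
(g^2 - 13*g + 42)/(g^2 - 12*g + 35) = (g - 6)/(g - 5)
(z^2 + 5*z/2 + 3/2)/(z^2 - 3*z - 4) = (z + 3/2)/(z - 4)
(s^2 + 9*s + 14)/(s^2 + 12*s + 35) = (s + 2)/(s + 5)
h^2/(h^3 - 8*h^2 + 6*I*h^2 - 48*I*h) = h/(h^2 + h*(-8 + 6*I) - 48*I)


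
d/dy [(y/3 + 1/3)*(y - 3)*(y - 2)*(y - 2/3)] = 4*y^3/3 - 14*y^2/3 + 22*y/9 + 16/9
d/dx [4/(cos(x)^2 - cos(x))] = 4*(-sin(x)/cos(x)^2 + 2*tan(x))/(cos(x) - 1)^2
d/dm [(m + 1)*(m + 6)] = 2*m + 7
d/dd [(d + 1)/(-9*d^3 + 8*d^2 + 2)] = (-9*d^3 + 8*d^2 + d*(d + 1)*(27*d - 16) + 2)/(-9*d^3 + 8*d^2 + 2)^2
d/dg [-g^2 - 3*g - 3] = -2*g - 3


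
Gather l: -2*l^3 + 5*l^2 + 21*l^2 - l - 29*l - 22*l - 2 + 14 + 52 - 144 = -2*l^3 + 26*l^2 - 52*l - 80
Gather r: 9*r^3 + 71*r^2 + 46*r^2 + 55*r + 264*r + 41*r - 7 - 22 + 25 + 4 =9*r^3 + 117*r^2 + 360*r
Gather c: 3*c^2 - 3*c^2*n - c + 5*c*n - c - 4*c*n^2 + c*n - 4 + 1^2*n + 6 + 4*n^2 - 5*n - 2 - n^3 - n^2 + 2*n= c^2*(3 - 3*n) + c*(-4*n^2 + 6*n - 2) - n^3 + 3*n^2 - 2*n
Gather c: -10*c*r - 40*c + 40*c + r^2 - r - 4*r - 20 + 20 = -10*c*r + r^2 - 5*r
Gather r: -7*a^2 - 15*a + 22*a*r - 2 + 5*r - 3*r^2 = -7*a^2 - 15*a - 3*r^2 + r*(22*a + 5) - 2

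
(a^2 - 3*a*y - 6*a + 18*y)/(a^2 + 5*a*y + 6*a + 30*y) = (a^2 - 3*a*y - 6*a + 18*y)/(a^2 + 5*a*y + 6*a + 30*y)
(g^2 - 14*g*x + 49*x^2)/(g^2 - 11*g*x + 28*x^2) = (-g + 7*x)/(-g + 4*x)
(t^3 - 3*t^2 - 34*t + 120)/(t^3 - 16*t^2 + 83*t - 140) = (t + 6)/(t - 7)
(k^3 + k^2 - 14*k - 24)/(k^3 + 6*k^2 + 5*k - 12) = (k^2 - 2*k - 8)/(k^2 + 3*k - 4)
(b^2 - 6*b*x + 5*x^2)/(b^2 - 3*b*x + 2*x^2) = (-b + 5*x)/(-b + 2*x)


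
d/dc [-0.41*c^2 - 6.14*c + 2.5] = -0.82*c - 6.14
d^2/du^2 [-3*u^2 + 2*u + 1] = -6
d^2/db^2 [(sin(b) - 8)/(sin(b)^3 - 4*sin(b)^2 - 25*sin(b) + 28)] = 2*(-2*sin(b)^6 + 40*sin(b)^5 - 191*sin(b)^4 + 37*sin(b)^3 + 190*sin(b)^2 + 4180*sin(b) + 5196)/((sin(b) - 7)^3*(sin(b) - 1)^2*(sin(b) + 4)^3)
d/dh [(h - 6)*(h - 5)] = 2*h - 11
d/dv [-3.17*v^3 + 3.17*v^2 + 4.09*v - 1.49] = -9.51*v^2 + 6.34*v + 4.09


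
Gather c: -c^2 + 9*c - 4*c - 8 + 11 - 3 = -c^2 + 5*c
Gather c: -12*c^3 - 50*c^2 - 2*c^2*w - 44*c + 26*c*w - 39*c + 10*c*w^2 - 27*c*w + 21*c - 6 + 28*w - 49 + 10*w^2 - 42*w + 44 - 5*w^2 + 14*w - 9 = -12*c^3 + c^2*(-2*w - 50) + c*(10*w^2 - w - 62) + 5*w^2 - 20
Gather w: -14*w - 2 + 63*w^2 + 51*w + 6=63*w^2 + 37*w + 4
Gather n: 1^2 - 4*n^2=1 - 4*n^2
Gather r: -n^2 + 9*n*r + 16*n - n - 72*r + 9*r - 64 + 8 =-n^2 + 15*n + r*(9*n - 63) - 56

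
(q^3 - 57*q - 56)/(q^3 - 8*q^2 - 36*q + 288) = (q^2 + 8*q + 7)/(q^2 - 36)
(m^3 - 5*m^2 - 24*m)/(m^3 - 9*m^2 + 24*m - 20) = m*(m^2 - 5*m - 24)/(m^3 - 9*m^2 + 24*m - 20)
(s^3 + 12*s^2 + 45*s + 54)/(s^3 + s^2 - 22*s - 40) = (s^3 + 12*s^2 + 45*s + 54)/(s^3 + s^2 - 22*s - 40)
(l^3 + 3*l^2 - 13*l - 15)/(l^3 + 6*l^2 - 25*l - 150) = (l^2 - 2*l - 3)/(l^2 + l - 30)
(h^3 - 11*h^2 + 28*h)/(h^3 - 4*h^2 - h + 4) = h*(h - 7)/(h^2 - 1)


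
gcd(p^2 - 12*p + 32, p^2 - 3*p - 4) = p - 4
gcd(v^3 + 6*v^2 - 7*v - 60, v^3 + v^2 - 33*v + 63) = v - 3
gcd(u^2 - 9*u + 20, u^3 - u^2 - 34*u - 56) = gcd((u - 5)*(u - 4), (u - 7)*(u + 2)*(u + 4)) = 1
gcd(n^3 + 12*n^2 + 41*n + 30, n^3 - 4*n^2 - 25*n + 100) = n + 5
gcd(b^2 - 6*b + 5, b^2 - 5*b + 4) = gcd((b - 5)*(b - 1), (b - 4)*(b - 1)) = b - 1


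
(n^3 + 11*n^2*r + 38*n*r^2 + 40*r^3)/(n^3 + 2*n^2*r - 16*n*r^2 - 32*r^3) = (-n - 5*r)/(-n + 4*r)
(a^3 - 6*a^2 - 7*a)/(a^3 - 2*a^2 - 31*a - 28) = a/(a + 4)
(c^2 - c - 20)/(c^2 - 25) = (c + 4)/(c + 5)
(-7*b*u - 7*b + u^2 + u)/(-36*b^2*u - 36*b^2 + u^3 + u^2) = (-7*b + u)/(-36*b^2 + u^2)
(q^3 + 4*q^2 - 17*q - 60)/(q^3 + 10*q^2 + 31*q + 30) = (q - 4)/(q + 2)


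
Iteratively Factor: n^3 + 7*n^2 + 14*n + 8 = (n + 2)*(n^2 + 5*n + 4) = (n + 2)*(n + 4)*(n + 1)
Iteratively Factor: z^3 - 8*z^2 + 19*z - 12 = (z - 3)*(z^2 - 5*z + 4) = (z - 4)*(z - 3)*(z - 1)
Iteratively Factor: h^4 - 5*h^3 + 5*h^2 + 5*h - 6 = (h + 1)*(h^3 - 6*h^2 + 11*h - 6) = (h - 3)*(h + 1)*(h^2 - 3*h + 2) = (h - 3)*(h - 1)*(h + 1)*(h - 2)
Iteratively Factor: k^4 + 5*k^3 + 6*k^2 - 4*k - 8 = (k + 2)*(k^3 + 3*k^2 - 4) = (k + 2)^2*(k^2 + k - 2) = (k + 2)^3*(k - 1)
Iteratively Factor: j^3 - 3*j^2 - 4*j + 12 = (j - 2)*(j^2 - j - 6) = (j - 2)*(j + 2)*(j - 3)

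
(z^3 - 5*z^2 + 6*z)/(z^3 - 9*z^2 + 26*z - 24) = z/(z - 4)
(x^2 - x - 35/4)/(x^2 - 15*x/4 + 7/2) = (4*x^2 - 4*x - 35)/(4*x^2 - 15*x + 14)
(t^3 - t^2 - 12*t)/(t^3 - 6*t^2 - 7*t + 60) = t/(t - 5)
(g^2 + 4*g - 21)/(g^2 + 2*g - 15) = (g + 7)/(g + 5)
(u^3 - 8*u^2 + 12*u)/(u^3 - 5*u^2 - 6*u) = (u - 2)/(u + 1)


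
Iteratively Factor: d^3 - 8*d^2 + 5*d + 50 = (d + 2)*(d^2 - 10*d + 25) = (d - 5)*(d + 2)*(d - 5)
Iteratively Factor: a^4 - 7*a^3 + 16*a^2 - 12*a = (a - 2)*(a^3 - 5*a^2 + 6*a) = (a - 2)^2*(a^2 - 3*a) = (a - 3)*(a - 2)^2*(a)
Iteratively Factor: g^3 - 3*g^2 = (g)*(g^2 - 3*g) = g*(g - 3)*(g)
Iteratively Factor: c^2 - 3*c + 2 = (c - 2)*(c - 1)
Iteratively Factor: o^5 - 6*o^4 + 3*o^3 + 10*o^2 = (o - 5)*(o^4 - o^3 - 2*o^2) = (o - 5)*(o - 2)*(o^3 + o^2) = (o - 5)*(o - 2)*(o + 1)*(o^2) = o*(o - 5)*(o - 2)*(o + 1)*(o)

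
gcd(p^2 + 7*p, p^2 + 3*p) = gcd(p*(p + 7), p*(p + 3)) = p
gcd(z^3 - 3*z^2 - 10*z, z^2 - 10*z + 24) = 1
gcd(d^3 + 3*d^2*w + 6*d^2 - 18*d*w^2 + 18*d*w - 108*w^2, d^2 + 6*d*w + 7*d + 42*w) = d + 6*w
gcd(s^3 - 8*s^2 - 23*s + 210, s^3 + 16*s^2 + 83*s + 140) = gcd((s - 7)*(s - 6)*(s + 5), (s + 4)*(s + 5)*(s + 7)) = s + 5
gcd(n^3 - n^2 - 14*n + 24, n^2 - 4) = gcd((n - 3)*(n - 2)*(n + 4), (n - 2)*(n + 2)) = n - 2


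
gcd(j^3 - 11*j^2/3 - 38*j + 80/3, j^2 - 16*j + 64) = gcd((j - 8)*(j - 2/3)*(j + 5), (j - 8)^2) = j - 8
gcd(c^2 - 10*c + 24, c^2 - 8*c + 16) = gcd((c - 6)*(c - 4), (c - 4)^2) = c - 4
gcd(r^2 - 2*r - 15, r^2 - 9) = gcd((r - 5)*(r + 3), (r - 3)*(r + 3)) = r + 3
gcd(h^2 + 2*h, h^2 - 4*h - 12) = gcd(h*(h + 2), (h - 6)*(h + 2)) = h + 2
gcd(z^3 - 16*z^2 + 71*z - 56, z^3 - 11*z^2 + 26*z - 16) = z^2 - 9*z + 8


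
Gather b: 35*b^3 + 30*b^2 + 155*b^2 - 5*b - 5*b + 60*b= 35*b^3 + 185*b^2 + 50*b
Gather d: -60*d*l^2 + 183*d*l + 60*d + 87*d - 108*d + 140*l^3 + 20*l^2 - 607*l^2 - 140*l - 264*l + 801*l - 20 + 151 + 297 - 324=d*(-60*l^2 + 183*l + 39) + 140*l^3 - 587*l^2 + 397*l + 104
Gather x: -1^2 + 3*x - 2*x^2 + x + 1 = -2*x^2 + 4*x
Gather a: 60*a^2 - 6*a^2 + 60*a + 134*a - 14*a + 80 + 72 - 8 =54*a^2 + 180*a + 144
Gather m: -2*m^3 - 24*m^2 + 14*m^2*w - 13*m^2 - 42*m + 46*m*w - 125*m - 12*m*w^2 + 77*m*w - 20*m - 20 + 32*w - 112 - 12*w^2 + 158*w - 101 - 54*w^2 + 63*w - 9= -2*m^3 + m^2*(14*w - 37) + m*(-12*w^2 + 123*w - 187) - 66*w^2 + 253*w - 242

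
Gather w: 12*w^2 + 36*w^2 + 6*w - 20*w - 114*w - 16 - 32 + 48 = 48*w^2 - 128*w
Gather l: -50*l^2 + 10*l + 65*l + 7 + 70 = -50*l^2 + 75*l + 77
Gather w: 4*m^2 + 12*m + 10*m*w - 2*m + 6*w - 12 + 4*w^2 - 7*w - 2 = 4*m^2 + 10*m + 4*w^2 + w*(10*m - 1) - 14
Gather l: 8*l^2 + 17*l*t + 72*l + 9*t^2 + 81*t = 8*l^2 + l*(17*t + 72) + 9*t^2 + 81*t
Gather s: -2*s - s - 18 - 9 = -3*s - 27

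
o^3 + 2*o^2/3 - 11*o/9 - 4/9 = (o - 1)*(o + 1/3)*(o + 4/3)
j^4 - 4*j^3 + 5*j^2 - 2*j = j*(j - 2)*(j - 1)^2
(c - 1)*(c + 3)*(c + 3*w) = c^3 + 3*c^2*w + 2*c^2 + 6*c*w - 3*c - 9*w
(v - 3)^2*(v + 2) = v^3 - 4*v^2 - 3*v + 18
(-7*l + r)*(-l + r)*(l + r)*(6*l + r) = 42*l^4 + l^3*r - 43*l^2*r^2 - l*r^3 + r^4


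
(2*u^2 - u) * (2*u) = 4*u^3 - 2*u^2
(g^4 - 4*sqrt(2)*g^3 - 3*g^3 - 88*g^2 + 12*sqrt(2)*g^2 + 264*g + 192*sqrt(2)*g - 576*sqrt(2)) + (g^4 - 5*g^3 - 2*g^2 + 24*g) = 2*g^4 - 8*g^3 - 4*sqrt(2)*g^3 - 90*g^2 + 12*sqrt(2)*g^2 + 192*sqrt(2)*g + 288*g - 576*sqrt(2)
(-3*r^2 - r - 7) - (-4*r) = -3*r^2 + 3*r - 7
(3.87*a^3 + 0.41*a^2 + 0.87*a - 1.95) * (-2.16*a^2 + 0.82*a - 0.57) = -8.3592*a^5 + 2.2878*a^4 - 3.7489*a^3 + 4.6917*a^2 - 2.0949*a + 1.1115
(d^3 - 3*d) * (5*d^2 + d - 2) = 5*d^5 + d^4 - 17*d^3 - 3*d^2 + 6*d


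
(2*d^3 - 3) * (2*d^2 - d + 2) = 4*d^5 - 2*d^4 + 4*d^3 - 6*d^2 + 3*d - 6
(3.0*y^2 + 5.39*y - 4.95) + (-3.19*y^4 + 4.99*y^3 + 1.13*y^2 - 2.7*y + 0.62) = -3.19*y^4 + 4.99*y^3 + 4.13*y^2 + 2.69*y - 4.33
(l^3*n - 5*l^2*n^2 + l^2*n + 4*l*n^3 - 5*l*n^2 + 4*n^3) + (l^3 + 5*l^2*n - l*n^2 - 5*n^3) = l^3*n + l^3 - 5*l^2*n^2 + 6*l^2*n + 4*l*n^3 - 6*l*n^2 - n^3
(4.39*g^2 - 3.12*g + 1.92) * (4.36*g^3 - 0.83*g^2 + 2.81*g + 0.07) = 19.1404*g^5 - 17.2469*g^4 + 23.2967*g^3 - 10.0535*g^2 + 5.1768*g + 0.1344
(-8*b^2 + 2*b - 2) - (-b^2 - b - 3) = -7*b^2 + 3*b + 1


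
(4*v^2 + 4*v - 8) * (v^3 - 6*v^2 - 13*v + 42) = 4*v^5 - 20*v^4 - 84*v^3 + 164*v^2 + 272*v - 336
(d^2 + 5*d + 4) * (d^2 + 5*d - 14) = d^4 + 10*d^3 + 15*d^2 - 50*d - 56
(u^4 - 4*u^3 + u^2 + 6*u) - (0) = u^4 - 4*u^3 + u^2 + 6*u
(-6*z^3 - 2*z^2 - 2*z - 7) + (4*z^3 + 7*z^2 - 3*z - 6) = -2*z^3 + 5*z^2 - 5*z - 13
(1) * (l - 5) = l - 5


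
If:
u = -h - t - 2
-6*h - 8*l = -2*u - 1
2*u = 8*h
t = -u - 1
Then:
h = -1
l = -1/8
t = 3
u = -4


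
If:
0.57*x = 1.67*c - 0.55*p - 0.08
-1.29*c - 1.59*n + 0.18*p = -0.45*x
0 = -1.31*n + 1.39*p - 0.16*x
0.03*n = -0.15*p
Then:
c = 0.18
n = -0.04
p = 0.01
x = 0.37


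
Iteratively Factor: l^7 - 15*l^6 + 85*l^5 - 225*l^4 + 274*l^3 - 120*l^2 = (l - 5)*(l^6 - 10*l^5 + 35*l^4 - 50*l^3 + 24*l^2) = (l - 5)*(l - 1)*(l^5 - 9*l^4 + 26*l^3 - 24*l^2) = l*(l - 5)*(l - 1)*(l^4 - 9*l^3 + 26*l^2 - 24*l) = l*(l - 5)*(l - 4)*(l - 1)*(l^3 - 5*l^2 + 6*l) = l*(l - 5)*(l - 4)*(l - 3)*(l - 1)*(l^2 - 2*l) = l*(l - 5)*(l - 4)*(l - 3)*(l - 2)*(l - 1)*(l)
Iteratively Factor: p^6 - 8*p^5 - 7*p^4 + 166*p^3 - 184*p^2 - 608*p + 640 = (p - 4)*(p^5 - 4*p^4 - 23*p^3 + 74*p^2 + 112*p - 160) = (p - 4)*(p + 2)*(p^4 - 6*p^3 - 11*p^2 + 96*p - 80) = (p - 4)^2*(p + 2)*(p^3 - 2*p^2 - 19*p + 20) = (p - 5)*(p - 4)^2*(p + 2)*(p^2 + 3*p - 4) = (p - 5)*(p - 4)^2*(p + 2)*(p + 4)*(p - 1)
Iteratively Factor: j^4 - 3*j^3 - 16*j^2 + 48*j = (j - 4)*(j^3 + j^2 - 12*j) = j*(j - 4)*(j^2 + j - 12) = j*(j - 4)*(j - 3)*(j + 4)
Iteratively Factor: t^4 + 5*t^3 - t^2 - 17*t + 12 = (t - 1)*(t^3 + 6*t^2 + 5*t - 12) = (t - 1)*(t + 3)*(t^2 + 3*t - 4) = (t - 1)^2*(t + 3)*(t + 4)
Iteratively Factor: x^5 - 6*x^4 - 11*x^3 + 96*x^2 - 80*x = (x)*(x^4 - 6*x^3 - 11*x^2 + 96*x - 80) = x*(x + 4)*(x^3 - 10*x^2 + 29*x - 20) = x*(x - 4)*(x + 4)*(x^2 - 6*x + 5) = x*(x - 4)*(x - 1)*(x + 4)*(x - 5)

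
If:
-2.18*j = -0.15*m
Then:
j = 0.0688073394495413*m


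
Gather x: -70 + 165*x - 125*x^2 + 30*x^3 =30*x^3 - 125*x^2 + 165*x - 70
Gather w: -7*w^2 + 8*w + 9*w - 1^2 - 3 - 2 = -7*w^2 + 17*w - 6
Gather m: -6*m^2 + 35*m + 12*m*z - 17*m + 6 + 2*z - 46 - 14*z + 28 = -6*m^2 + m*(12*z + 18) - 12*z - 12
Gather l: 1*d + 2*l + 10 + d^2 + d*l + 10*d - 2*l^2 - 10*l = d^2 + 11*d - 2*l^2 + l*(d - 8) + 10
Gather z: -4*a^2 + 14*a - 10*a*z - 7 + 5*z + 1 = -4*a^2 + 14*a + z*(5 - 10*a) - 6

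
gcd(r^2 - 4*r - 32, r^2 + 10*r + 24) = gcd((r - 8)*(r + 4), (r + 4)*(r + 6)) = r + 4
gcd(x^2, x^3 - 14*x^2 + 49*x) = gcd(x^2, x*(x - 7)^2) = x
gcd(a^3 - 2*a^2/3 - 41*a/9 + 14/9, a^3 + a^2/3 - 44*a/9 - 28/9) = a^2 - a/3 - 14/3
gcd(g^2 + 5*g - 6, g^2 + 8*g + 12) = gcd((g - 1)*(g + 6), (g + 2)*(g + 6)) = g + 6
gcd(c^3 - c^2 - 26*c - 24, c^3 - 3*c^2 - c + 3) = c + 1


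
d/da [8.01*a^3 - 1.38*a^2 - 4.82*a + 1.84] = 24.03*a^2 - 2.76*a - 4.82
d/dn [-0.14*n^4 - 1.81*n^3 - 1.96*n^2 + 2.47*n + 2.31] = -0.56*n^3 - 5.43*n^2 - 3.92*n + 2.47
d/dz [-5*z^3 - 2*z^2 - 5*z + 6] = -15*z^2 - 4*z - 5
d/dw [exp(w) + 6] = exp(w)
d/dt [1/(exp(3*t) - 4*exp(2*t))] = (8 - 3*exp(t))*exp(-2*t)/(exp(t) - 4)^2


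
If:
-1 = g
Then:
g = -1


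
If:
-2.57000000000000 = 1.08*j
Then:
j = -2.38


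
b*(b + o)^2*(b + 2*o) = b^4 + 4*b^3*o + 5*b^2*o^2 + 2*b*o^3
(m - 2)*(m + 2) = m^2 - 4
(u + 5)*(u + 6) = u^2 + 11*u + 30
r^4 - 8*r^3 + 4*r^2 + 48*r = r*(r - 6)*(r - 4)*(r + 2)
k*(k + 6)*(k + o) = k^3 + k^2*o + 6*k^2 + 6*k*o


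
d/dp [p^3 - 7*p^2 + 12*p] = 3*p^2 - 14*p + 12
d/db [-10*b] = -10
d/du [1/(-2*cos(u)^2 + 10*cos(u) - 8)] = (5 - 2*cos(u))*sin(u)/(2*(cos(u)^2 - 5*cos(u) + 4)^2)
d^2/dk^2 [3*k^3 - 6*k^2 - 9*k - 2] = 18*k - 12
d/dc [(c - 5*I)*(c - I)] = 2*c - 6*I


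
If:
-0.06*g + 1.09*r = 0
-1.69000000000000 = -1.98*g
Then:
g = 0.85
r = 0.05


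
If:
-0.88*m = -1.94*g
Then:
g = 0.45360824742268*m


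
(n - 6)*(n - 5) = n^2 - 11*n + 30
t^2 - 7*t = t*(t - 7)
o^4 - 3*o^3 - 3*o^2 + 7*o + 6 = (o - 3)*(o - 2)*(o + 1)^2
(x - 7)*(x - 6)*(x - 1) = x^3 - 14*x^2 + 55*x - 42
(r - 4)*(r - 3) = r^2 - 7*r + 12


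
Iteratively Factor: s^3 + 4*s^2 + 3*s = (s)*(s^2 + 4*s + 3) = s*(s + 1)*(s + 3)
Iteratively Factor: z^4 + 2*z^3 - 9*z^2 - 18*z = (z + 2)*(z^3 - 9*z) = (z + 2)*(z + 3)*(z^2 - 3*z) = z*(z + 2)*(z + 3)*(z - 3)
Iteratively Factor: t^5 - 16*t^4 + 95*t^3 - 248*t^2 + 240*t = (t - 4)*(t^4 - 12*t^3 + 47*t^2 - 60*t) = (t - 4)*(t - 3)*(t^3 - 9*t^2 + 20*t) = t*(t - 4)*(t - 3)*(t^2 - 9*t + 20) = t*(t - 5)*(t - 4)*(t - 3)*(t - 4)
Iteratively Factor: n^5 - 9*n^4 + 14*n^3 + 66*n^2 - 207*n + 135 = (n - 3)*(n^4 - 6*n^3 - 4*n^2 + 54*n - 45) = (n - 3)*(n + 3)*(n^3 - 9*n^2 + 23*n - 15) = (n - 3)*(n - 1)*(n + 3)*(n^2 - 8*n + 15) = (n - 3)^2*(n - 1)*(n + 3)*(n - 5)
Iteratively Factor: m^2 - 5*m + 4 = (m - 4)*(m - 1)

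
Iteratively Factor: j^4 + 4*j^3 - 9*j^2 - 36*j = (j + 4)*(j^3 - 9*j) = j*(j + 4)*(j^2 - 9) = j*(j + 3)*(j + 4)*(j - 3)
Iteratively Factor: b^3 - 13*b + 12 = (b - 3)*(b^2 + 3*b - 4) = (b - 3)*(b - 1)*(b + 4)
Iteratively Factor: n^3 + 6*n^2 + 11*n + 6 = (n + 2)*(n^2 + 4*n + 3) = (n + 1)*(n + 2)*(n + 3)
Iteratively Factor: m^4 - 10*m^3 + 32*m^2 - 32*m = (m)*(m^3 - 10*m^2 + 32*m - 32) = m*(m - 4)*(m^2 - 6*m + 8) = m*(m - 4)*(m - 2)*(m - 4)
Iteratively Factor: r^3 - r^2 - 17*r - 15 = (r + 3)*(r^2 - 4*r - 5) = (r + 1)*(r + 3)*(r - 5)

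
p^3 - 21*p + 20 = (p - 4)*(p - 1)*(p + 5)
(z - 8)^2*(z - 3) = z^3 - 19*z^2 + 112*z - 192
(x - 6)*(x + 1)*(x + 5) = x^3 - 31*x - 30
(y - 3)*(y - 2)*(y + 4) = y^3 - y^2 - 14*y + 24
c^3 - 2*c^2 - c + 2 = (c - 2)*(c - 1)*(c + 1)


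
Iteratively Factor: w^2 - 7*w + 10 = (w - 5)*(w - 2)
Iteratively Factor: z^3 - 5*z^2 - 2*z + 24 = (z - 4)*(z^2 - z - 6) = (z - 4)*(z + 2)*(z - 3)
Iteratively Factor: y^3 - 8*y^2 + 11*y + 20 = (y + 1)*(y^2 - 9*y + 20) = (y - 4)*(y + 1)*(y - 5)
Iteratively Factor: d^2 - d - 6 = (d - 3)*(d + 2)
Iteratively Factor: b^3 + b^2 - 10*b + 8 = (b - 1)*(b^2 + 2*b - 8) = (b - 2)*(b - 1)*(b + 4)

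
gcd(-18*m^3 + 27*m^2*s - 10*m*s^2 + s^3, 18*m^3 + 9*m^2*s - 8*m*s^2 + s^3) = 18*m^2 - 9*m*s + s^2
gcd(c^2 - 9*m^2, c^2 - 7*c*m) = 1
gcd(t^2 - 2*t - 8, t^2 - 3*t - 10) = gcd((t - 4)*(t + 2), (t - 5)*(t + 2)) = t + 2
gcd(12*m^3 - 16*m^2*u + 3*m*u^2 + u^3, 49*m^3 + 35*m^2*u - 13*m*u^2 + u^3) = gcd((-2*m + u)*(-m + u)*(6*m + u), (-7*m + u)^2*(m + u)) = 1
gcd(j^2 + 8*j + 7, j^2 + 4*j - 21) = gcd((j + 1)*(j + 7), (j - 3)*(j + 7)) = j + 7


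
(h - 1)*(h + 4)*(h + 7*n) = h^3 + 7*h^2*n + 3*h^2 + 21*h*n - 4*h - 28*n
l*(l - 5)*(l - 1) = l^3 - 6*l^2 + 5*l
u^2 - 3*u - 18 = (u - 6)*(u + 3)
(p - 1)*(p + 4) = p^2 + 3*p - 4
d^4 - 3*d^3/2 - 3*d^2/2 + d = d*(d - 2)*(d - 1/2)*(d + 1)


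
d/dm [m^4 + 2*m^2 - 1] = 4*m*(m^2 + 1)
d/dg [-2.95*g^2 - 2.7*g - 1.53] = -5.9*g - 2.7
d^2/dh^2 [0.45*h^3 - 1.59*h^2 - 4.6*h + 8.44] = 2.7*h - 3.18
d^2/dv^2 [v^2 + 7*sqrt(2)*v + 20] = 2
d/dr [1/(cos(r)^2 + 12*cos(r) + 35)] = 2*(cos(r) + 6)*sin(r)/(cos(r)^2 + 12*cos(r) + 35)^2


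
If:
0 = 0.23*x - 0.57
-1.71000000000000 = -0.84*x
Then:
No Solution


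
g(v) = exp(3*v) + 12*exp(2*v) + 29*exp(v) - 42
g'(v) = 3*exp(3*v) + 24*exp(2*v) + 29*exp(v)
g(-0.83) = -26.99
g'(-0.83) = 17.46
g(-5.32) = -41.86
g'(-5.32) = 0.14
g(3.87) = 139124.25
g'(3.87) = 387136.42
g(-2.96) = -40.46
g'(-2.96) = 1.57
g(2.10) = 1539.63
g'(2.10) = 3471.01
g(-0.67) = -23.88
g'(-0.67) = 21.53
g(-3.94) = -41.43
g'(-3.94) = 0.57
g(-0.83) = -26.99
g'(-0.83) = 17.46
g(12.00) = 4311549421300600.30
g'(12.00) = 12934330384996590.88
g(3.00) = 13484.71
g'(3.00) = 34574.02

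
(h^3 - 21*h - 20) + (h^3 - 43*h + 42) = 2*h^3 - 64*h + 22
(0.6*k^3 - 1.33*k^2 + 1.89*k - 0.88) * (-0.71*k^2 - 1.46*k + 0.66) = -0.426*k^5 + 0.0683*k^4 + 0.9959*k^3 - 3.0124*k^2 + 2.5322*k - 0.5808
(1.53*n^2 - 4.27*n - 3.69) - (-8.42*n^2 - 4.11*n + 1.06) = 9.95*n^2 - 0.159999999999999*n - 4.75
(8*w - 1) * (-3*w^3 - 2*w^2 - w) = -24*w^4 - 13*w^3 - 6*w^2 + w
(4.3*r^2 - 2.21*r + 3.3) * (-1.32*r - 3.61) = -5.676*r^3 - 12.6058*r^2 + 3.6221*r - 11.913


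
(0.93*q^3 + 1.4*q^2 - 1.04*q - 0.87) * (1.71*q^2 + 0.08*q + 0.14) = 1.5903*q^5 + 2.4684*q^4 - 1.5362*q^3 - 1.3749*q^2 - 0.2152*q - 0.1218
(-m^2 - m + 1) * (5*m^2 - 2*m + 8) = -5*m^4 - 3*m^3 - m^2 - 10*m + 8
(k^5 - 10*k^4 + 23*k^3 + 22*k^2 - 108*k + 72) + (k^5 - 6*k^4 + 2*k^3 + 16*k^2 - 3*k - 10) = 2*k^5 - 16*k^4 + 25*k^3 + 38*k^2 - 111*k + 62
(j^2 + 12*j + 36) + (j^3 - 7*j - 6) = j^3 + j^2 + 5*j + 30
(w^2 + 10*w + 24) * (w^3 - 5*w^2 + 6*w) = w^5 + 5*w^4 - 20*w^3 - 60*w^2 + 144*w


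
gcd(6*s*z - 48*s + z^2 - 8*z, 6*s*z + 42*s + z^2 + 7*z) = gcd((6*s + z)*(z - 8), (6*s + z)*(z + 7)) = 6*s + z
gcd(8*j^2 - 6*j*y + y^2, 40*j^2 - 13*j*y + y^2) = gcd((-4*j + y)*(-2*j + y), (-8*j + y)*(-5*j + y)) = 1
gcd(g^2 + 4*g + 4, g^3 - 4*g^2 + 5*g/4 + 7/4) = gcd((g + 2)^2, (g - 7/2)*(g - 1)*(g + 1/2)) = 1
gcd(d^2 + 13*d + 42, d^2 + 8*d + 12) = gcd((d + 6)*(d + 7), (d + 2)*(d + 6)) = d + 6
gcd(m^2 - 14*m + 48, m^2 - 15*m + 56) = m - 8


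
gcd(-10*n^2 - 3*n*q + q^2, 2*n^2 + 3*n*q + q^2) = 2*n + q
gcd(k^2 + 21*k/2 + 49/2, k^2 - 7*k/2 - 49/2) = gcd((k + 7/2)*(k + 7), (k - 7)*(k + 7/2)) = k + 7/2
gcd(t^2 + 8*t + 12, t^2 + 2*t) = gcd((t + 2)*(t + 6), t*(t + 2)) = t + 2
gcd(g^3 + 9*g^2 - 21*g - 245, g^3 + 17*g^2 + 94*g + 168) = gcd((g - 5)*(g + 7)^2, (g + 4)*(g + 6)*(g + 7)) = g + 7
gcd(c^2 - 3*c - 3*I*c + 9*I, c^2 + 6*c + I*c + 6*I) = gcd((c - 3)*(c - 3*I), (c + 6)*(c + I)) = 1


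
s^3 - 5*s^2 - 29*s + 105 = (s - 7)*(s - 3)*(s + 5)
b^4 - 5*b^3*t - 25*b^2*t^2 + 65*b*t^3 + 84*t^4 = (b - 7*t)*(b - 3*t)*(b + t)*(b + 4*t)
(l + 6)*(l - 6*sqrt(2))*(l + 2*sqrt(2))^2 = l^4 - 2*sqrt(2)*l^3 + 6*l^3 - 40*l^2 - 12*sqrt(2)*l^2 - 240*l - 48*sqrt(2)*l - 288*sqrt(2)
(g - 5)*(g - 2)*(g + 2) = g^3 - 5*g^2 - 4*g + 20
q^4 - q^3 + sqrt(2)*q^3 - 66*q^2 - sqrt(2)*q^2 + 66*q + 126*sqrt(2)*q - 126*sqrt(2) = (q - 1)*(q - 3*sqrt(2))^2*(q + 7*sqrt(2))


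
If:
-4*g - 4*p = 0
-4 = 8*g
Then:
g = -1/2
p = 1/2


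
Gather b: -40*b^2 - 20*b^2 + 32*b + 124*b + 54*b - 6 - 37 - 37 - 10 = -60*b^2 + 210*b - 90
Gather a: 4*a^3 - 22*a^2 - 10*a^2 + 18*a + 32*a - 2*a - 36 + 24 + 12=4*a^3 - 32*a^2 + 48*a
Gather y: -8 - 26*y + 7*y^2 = 7*y^2 - 26*y - 8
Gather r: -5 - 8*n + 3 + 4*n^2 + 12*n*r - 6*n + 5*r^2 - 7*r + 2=4*n^2 - 14*n + 5*r^2 + r*(12*n - 7)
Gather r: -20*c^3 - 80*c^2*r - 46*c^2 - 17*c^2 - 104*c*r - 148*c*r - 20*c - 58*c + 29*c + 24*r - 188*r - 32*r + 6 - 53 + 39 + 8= -20*c^3 - 63*c^2 - 49*c + r*(-80*c^2 - 252*c - 196)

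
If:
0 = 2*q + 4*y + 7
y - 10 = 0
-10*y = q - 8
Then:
No Solution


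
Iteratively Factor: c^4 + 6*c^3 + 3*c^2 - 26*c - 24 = (c + 1)*(c^3 + 5*c^2 - 2*c - 24) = (c + 1)*(c + 4)*(c^2 + c - 6) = (c + 1)*(c + 3)*(c + 4)*(c - 2)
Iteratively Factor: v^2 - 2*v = (v)*(v - 2)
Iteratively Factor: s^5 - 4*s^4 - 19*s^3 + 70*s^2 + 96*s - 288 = (s - 2)*(s^4 - 2*s^3 - 23*s^2 + 24*s + 144) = (s - 4)*(s - 2)*(s^3 + 2*s^2 - 15*s - 36) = (s - 4)*(s - 2)*(s + 3)*(s^2 - s - 12) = (s - 4)^2*(s - 2)*(s + 3)*(s + 3)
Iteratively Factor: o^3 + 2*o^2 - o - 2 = (o + 2)*(o^2 - 1) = (o + 1)*(o + 2)*(o - 1)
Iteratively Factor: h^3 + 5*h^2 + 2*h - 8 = (h + 2)*(h^2 + 3*h - 4) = (h - 1)*(h + 2)*(h + 4)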